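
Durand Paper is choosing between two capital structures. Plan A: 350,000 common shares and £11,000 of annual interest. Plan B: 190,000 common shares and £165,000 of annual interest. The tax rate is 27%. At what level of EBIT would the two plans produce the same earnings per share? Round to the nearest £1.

£347,875

Set EPS_A = EPS_B: (EBIT − £11,000)(1 − 0.27) ÷ 350,000 = (EBIT − £165,000)(1 − 0.27) ÷ 190,000.
The (1 − t) factor cancels: (EBIT − 11,000) × 190,000 = (EBIT − 165,000) × 350,000.
Solving, EBIT = (165,000·350,000 − 11,000·190,000) / (350,000 − 190,000) = 55,660,000,000 / 160,000 = 347,875.00.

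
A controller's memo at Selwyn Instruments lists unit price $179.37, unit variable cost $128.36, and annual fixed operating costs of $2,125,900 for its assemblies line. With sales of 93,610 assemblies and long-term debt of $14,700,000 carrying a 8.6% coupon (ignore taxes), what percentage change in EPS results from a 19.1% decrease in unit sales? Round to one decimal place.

Contribution at this volume is 93,610 × $51.01 = $4,775,046.10.
Operating income = contribution − fixed costs = $4,775,046.10 − $2,125,900 = $2,649,146.10.
Interest = $1,264,200.00, so EBIT − I = $1,384,946.10.
DCL = total CM / (EBIT − I) = $4,775,046.10 / $1,384,946.10 = 3.4478.
%ΔEPS = DCL × %ΔSales = 3.4478 × -19.1% = -65.9%.

-65.9%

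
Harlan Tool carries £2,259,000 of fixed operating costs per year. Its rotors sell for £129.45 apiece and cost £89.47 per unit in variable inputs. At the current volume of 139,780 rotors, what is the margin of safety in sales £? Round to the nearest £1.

Unit CM = price − variable cost = £129.45 − £89.47 = £39.98. Break-even units = £2,259,000 ÷ £39.98 = 56,503.25; break-even revenue = 56,503.25 × £129.45 = £7,314,345.92.
Actual sales revenue = 139,780 × £129.45 = £18,094,521.00.
Margin of safety = £18,094,521.00 − £7,314,345.92 = £10,780,175.

£10,780,175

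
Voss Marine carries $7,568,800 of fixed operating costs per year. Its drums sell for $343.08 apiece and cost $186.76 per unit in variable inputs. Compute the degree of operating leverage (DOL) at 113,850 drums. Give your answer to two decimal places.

Total contribution margin = 113,850 × $156.32 = $17,797,032.00.
EBIT = $17,797,032.00 − $7,568,800 = $10,228,232.00.
DOL = contribution ÷ EBIT = $17,797,032.00 ÷ $10,228,232.00 = 1.7400.

1.74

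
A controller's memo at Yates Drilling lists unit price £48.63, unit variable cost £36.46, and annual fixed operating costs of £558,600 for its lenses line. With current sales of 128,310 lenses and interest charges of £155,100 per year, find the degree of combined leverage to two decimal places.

Total contribution margin = 128,310 × £12.17 = £1,561,532.70.
EBIT = £1,561,532.70 − £558,600 = £1,002,932.70. Interest = £155,100.00.
DOL = £1,561,532.70 ÷ £1,002,932.70 = 1.5570; DFL = £1,002,932.70 ÷ £847,832.70 = 1.1829.
DCL = DOL × DFL = 1.5570 × 1.1829 = 1.8418.

1.84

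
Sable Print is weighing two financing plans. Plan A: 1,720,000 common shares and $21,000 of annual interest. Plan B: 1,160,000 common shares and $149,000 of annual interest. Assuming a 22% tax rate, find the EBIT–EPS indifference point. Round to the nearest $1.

At indifference, (EBIT − 21,000)(1 − t)/1,720,000 = (EBIT − 149,000)(1 − t)/1,160,000.
The (1 − t) factor cancels: (EBIT − 21,000) × 1,160,000 = (EBIT − 149,000) × 1,720,000.
Solving, EBIT = (149,000·1,720,000 − 21,000·1,160,000) / (1,720,000 − 1,160,000) = 231,920,000,000 / 560,000 = 414,142.86.

$414,143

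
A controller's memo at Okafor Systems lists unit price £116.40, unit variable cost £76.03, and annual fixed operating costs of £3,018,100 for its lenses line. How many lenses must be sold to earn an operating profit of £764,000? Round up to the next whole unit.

93,686 lenses

Contribution margin per unit = £116.40 − £76.03 = £40.37.
Units = (FC + target) / CM = (£3,018,100 + £764,000) / £40.37 = 93,685.91, so 93,686 lenses.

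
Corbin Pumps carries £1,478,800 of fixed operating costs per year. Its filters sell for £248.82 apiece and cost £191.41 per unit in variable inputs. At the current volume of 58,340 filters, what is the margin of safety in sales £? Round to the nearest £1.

£8,106,909

Contribution margin per unit = £248.82 − £191.41 = £57.41. Break-even units = £1,478,800 ÷ £57.41 = 25,758.58; break-even revenue = 25,758.58 × £248.82 = £6,409,249.54.
Current sales = 58,340 × £248.82 = £14,516,158.80.
Margin of safety = £14,516,158.80 − £6,409,249.54 = £8,106,909.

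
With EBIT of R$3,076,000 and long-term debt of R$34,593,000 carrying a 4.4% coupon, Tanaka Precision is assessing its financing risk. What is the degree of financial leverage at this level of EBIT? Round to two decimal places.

1.98

Annual interest charges come to R$1,522,092.00.
DFL = EBIT ÷ (EBIT − I) = R$3,076,000 ÷ (R$3,076,000 − R$1,522,092.00) = R$3,076,000 ÷ R$1,553,908.00 = 1.9795.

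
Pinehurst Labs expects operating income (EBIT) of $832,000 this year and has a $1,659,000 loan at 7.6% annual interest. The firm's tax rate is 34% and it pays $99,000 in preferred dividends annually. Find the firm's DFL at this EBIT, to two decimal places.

1.50

Interest = $126,084.00.
Pre-tax preferred-dividend burden = $99,000 ÷ (1 − 0.34) = $150,000.00.
DFL = EBIT ÷ [EBIT − I − D_p/(1−t)] = $832,000 ÷ [$832,000 − $126,084.00 − $150,000.00] = $832,000 ÷ $555,916.00 = 1.4966.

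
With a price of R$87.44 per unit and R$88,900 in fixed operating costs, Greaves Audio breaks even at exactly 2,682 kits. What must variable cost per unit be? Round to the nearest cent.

At break-even, FC = Q × (P − VC), so P − VC = R$88,900 ÷ 2,682 = R$33.1469.
Variable cost per unit = R$87.44 − R$33.1469 = R$54.29.

R$54.29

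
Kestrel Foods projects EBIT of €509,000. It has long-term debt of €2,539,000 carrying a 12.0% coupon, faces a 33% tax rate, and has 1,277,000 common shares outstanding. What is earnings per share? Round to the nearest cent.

€0.11

Pre-tax income = €509,000 − €304,680.00 = €204,320.00.
Net income = €204,320.00 × (1 − 0.33) = €136,894.40.
Per share: €136,894.40 / 1,277,000 shares = €0.11.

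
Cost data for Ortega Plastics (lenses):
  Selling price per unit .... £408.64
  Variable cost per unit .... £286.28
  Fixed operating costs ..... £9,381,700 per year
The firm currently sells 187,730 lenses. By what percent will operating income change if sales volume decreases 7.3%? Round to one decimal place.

Contribution at this volume is 187,730 × £122.36 = £22,970,642.80.
Operating income = contribution − fixed costs = £22,970,642.80 − £9,381,700 = £13,588,942.80.
Degree of operating leverage = £22,970,642.80 / £13,588,942.80 = 1.6904.
So EBIT moves 1.6904 × (-7.3%) = -12.3%.

-12.3%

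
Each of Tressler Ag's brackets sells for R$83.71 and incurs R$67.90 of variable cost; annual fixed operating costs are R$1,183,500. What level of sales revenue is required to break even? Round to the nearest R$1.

R$6,266,337

Contribution margin per unit = R$83.71 − R$67.90 = R$15.81, a CM ratio of R$15.81 ÷ R$83.71 = 0.1889.
Break-even revenue = fixed costs × price ÷ CM = R$1,183,500 × R$83.71 ÷ R$15.81 = R$6,266,337.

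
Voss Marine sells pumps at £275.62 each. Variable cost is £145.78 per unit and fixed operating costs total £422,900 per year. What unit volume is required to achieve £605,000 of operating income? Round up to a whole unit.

Each unit contributes £275.62 − £145.78 = £129.84.
Need Q such that Q × £129.84 − £422,900 = £605,000, i.e. Q = £1,027,900 / £129.84 = 7,916.67 → 7,917.

7,917 pumps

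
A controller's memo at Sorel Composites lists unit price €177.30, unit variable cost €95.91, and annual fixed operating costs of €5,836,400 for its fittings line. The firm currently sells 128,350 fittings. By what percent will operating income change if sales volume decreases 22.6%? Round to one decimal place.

-51.2%

At 128,350 units, contribution = 128,350 × €81.39 = €10,446,406.50.
EBIT = €10,446,406.50 − €5,836,400 = €4,610,006.50.
DOL = contribution ÷ EBIT = €10,446,406.50 ÷ €4,610,006.50 = 2.2660.
%ΔEBIT = DOL × %ΔSales = 2.2660 × -22.6% = -51.2%.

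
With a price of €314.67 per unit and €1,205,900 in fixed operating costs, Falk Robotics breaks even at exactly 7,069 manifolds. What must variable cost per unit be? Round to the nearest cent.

At break-even, FC = Q × (P − VC), so P − VC = €1,205,900 ÷ 7,069 = €170.5899.
Hence VC = price − CM = €314.67 − €170.5899 = €144.08.

€144.08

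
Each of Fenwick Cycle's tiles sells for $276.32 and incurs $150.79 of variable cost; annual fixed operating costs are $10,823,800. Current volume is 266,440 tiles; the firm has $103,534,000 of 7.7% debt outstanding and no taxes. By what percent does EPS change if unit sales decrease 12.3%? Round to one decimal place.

Contribution at this volume is 266,440 × $125.53 = $33,446,213.20.
Subtracting fixed costs: EBIT = $33,446,213.20 − $10,823,800 = $22,622,413.20.
After interest of $7,972,118.00, pre-tax earnings = $14,650,295.20.
DCL = total CM / (EBIT − I) = $33,446,213.20 / $14,650,295.20 = 2.2830.
EPS therefore changes by 2.2830 × (-12.3%) = -28.1%.

-28.1%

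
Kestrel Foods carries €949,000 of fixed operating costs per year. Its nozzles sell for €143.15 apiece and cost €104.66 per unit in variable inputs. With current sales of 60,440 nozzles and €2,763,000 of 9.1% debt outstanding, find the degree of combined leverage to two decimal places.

2.07

Total contribution margin = 60,440 × €38.49 = €2,326,335.60.
Subtracting fixed costs: EBIT = €2,326,335.60 − €949,000 = €1,377,335.60. Interest = €251,433.00, so EBIT − I = €1,125,902.60.
Degree of total leverage = total CM / (EBIT − interest) = €2,326,335.60 / €1,125,902.60 = 2.0662.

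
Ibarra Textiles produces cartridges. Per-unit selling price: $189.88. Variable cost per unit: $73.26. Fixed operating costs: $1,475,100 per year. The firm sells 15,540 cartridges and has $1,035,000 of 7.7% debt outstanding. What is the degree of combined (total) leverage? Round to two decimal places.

Contribution at this volume is 15,540 × $116.62 = $1,812,274.80.
Subtracting fixed costs: EBIT = $1,812,274.80 − $1,475,100 = $337,174.80. Interest = $79,695.00.
DOL = $1,812,274.80 ÷ $337,174.80 = 5.3749; DFL = $337,174.80 ÷ $257,479.80 = 1.3095.
DCL = DOL × DFL = 5.3749 × 1.3095 = 7.0384.

7.04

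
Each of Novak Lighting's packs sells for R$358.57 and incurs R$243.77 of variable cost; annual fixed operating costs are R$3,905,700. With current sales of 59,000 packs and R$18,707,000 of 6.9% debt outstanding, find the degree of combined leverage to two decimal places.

4.30

Contribution at this volume is 59,000 × R$114.80 = R$6,773,200.00.
Subtracting fixed costs: EBIT = R$6,773,200.00 − R$3,905,700 = R$2,867,500.00. Interest = R$1,290,783.00, so EBIT − I = R$1,576,717.00.
Degree of total leverage = total CM / (EBIT − interest) = R$6,773,200.00 / R$1,576,717.00 = 4.2958.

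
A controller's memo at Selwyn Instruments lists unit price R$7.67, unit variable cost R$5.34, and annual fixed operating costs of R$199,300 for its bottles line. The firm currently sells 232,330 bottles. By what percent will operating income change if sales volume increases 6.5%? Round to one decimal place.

+10.3%

Contribution at this volume is 232,330 × R$2.33 = R$541,328.90.
EBIT = R$541,328.90 − R$199,300 = R$342,028.90.
So DOL = total CM / EBIT = R$541,328.90 / R$342,028.90 = 1.5827.
%ΔEBIT = DOL × %ΔSales = 1.5827 × +6.5% = +10.3%.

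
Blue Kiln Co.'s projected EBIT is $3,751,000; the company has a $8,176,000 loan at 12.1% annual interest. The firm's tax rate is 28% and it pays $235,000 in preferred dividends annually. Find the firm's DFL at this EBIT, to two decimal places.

Interest = $989,296.00.
Preferred dividends grossed up pre-tax: $235,000 / (1 − 0.28) = $326,388.89.
DFL = EBIT ÷ [EBIT − I − D_p/(1−t)] = $3,751,000 ÷ [$3,751,000 − $989,296.00 − $326,388.89] = $3,751,000 ÷ $2,435,315.11 = 1.5403.

1.54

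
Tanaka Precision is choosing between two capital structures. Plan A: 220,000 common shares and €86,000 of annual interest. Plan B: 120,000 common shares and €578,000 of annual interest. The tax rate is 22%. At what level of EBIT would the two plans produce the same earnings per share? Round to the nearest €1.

€1,168,400

Set EPS_A = EPS_B: (EBIT − €86,000)(1 − 0.22) ÷ 220,000 = (EBIT − €578,000)(1 − 0.22) ÷ 120,000.
The (1 − t) factor cancels: (EBIT − 86,000) × 120,000 = (EBIT − 578,000) × 220,000.
Solving, EBIT = (578,000·220,000 − 86,000·120,000) / (220,000 − 120,000) = 116,840,000,000 / 100,000 = 1,168,400.00.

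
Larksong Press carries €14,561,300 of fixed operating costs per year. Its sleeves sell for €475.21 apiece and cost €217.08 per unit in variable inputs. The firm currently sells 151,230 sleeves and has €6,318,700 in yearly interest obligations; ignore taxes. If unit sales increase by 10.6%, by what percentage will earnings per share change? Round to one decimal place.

Total contribution margin = 151,230 × €258.13 = €39,036,999.90.
EBIT = €39,036,999.90 − €14,561,300 = €24,475,699.90.
Interest = €6,318,700.00, so EBIT − I = €18,156,999.90.
DCL = total CM / (EBIT − I) = €39,036,999.90 / €18,156,999.90 = 2.1500.
EPS therefore changes by 2.1500 × (+10.6%) = +22.8%.

+22.8%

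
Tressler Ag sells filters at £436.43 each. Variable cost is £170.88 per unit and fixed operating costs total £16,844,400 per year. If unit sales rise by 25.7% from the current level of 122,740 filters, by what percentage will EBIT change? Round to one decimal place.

At 122,740 units, contribution = 122,740 × £265.55 = £32,593,607.00.
EBIT = £32,593,607.00 − £16,844,400 = £15,749,207.00.
Degree of operating leverage = £32,593,607.00 / £15,749,207.00 = 2.0695.
Operating income changes by 2.0695 × +25.7% = +53.2%.

+53.2%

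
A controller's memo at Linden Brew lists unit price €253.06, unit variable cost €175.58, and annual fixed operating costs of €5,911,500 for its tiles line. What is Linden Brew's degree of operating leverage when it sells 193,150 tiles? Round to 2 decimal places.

Total contribution margin = 193,150 × €77.48 = €14,965,262.00.
EBIT = €14,965,262.00 − €5,911,500 = €9,053,762.00.
Degree of operating leverage = €14,965,262.00 / €9,053,762.00 = 1.6529.

1.65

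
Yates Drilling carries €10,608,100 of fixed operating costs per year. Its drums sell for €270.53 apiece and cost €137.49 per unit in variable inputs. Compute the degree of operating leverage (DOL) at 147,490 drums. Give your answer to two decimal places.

Contribution at this volume is 147,490 × €133.04 = €19,622,069.60.
Operating income = contribution − fixed costs = €19,622,069.60 − €10,608,100 = €9,013,969.60.
DOL = contribution ÷ EBIT = €19,622,069.60 ÷ €9,013,969.60 = 2.1769.

2.18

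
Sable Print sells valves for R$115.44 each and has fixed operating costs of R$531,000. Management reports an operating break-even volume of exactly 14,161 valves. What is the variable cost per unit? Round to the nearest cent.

At break-even, FC = Q × (P − VC), so P − VC = R$531,000 ÷ 14,161 = R$37.4974.
Variable cost per unit = R$115.44 − R$37.4974 = R$77.94.

R$77.94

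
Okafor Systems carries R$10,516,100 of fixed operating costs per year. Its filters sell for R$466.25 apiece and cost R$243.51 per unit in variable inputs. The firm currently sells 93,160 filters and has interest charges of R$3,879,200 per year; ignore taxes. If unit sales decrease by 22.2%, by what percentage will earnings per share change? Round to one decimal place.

-72.5%

Contribution at this volume is 93,160 × R$222.74 = R$20,750,458.40.
Subtracting fixed costs: EBIT = R$20,750,458.40 − R$10,516,100 = R$10,234,358.40.
After interest of R$3,879,200.00, pre-tax earnings = R$6,355,158.40.
DCL = total CM / (EBIT − I) = R$20,750,458.40 / R$6,355,158.40 = 3.2651.
%ΔEPS = DCL × %ΔSales = 3.2651 × -22.2% = -72.5%.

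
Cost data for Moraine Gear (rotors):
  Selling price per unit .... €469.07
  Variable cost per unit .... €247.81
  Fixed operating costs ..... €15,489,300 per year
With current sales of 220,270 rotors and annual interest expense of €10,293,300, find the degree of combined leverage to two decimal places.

Contribution at this volume is 220,270 × €221.26 = €48,736,940.20.
Operating income = contribution − fixed costs = €48,736,940.20 − €15,489,300 = €33,247,640.20. Interest = €10,293,300.00, so EBIT − I = €22,954,340.20.
DCL = contribution ÷ (EBIT − I) = €48,736,940.20 ÷ €22,954,340.20 = 2.1232.

2.12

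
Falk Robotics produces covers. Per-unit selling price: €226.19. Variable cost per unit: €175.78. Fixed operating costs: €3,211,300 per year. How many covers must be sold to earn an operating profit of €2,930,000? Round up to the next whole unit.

Unit CM = price − variable cost = €226.19 − €175.78 = €50.41.
Required volume = (fixed costs + target profit) ÷ CM = (€3,211,300 + €2,930,000) ÷ €50.41 = 121,827.02, so 121,828 covers.

121,828 covers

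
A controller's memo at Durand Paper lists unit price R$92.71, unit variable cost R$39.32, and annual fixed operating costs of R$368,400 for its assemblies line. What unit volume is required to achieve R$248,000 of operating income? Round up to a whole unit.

Contribution margin per unit = R$92.71 − R$39.32 = R$53.39.
Need Q such that Q × R$53.39 − R$368,400 = R$248,000, i.e. Q = R$616,400 / R$53.39 = 11,545.23 → 11,546.

11,546 assemblies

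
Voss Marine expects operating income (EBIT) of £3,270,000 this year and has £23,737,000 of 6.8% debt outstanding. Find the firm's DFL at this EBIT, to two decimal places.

1.97

Interest = £1,614,116.00.
DFL = EBIT ÷ (EBIT − I) = £3,270,000 ÷ (£3,270,000 − £1,614,116.00) = £3,270,000 ÷ £1,655,884.00 = 1.9748.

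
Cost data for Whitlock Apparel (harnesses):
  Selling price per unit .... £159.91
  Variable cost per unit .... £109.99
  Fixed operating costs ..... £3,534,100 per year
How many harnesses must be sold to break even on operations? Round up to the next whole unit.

70,796 harnesses

Contribution margin per unit = £159.91 − £109.99 = £49.92.
Break-even volume = fixed costs ÷ CM per unit = £3,534,100 ÷ £49.92 = 70,795.27, so 70,796 harnesses.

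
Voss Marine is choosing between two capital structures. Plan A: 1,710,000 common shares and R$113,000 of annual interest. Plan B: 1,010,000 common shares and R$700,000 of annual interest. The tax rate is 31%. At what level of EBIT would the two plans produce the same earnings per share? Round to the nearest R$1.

At indifference, (EBIT − 113,000)(1 − t)/1,710,000 = (EBIT − 700,000)(1 − t)/1,010,000.
The (1 − t) factor cancels: (EBIT − 113,000) × 1,010,000 = (EBIT − 700,000) × 1,710,000.
EBIT × (1,710,000 − 1,010,000) = 700,000 × 1,710,000 − 113,000 × 1,010,000 = 1,082,870,000,000, so EBIT = 1,082,870,000,000 ÷ 700,000 = 1,546,957.14.

R$1,546,957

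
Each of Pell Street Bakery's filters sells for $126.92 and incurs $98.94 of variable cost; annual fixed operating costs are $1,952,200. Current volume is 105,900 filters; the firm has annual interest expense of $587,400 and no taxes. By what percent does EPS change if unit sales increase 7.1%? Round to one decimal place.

+49.7%

At 105,900 units, contribution = 105,900 × $27.98 = $2,963,082.00.
EBIT = $2,963,082.00 − $1,952,200 = $1,010,882.00.
After interest of $587,400.00, pre-tax earnings = $423,482.00.
Degree of combined leverage = contribution ÷ (EBIT − I) = $2,963,082.00 ÷ $423,482.00 = 6.9969.
EPS therefore changes by 6.9969 × (+7.1%) = +49.7%.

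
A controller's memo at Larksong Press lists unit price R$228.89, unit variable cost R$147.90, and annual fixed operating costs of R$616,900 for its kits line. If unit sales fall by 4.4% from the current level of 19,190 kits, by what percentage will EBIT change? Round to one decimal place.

Contribution at this volume is 19,190 × R$80.99 = R$1,554,198.10.
EBIT = R$1,554,198.10 − R$616,900 = R$937,298.10.
Degree of operating leverage = R$1,554,198.10 / R$937,298.10 = 1.6582.
So EBIT moves 1.6582 × (-4.4%) = -7.3%.

-7.3%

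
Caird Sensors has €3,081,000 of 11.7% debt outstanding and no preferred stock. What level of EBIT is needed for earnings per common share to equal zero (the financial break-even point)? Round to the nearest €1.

€360,477

Annual interest = 11.7% × €3,081,000 = €360,477.00.
Without preferred stock the financial break-even is simply EBIT = interest = €360,477.00.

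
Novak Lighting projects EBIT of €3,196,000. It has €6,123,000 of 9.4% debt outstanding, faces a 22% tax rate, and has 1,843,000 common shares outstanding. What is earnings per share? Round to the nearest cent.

Pre-tax income = €3,196,000 − €575,562.00 = €2,620,438.00.
Net income = €2,620,438.00 × (1 − 0.22) = €2,043,941.64.
Per share: €2,043,941.64 / 1,843,000 shares = €1.11.

€1.11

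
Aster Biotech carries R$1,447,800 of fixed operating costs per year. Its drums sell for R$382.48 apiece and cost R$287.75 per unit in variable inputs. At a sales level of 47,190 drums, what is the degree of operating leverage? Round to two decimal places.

1.48

At 47,190 units, contribution = 47,190 × R$94.73 = R$4,470,308.70.
Operating income = contribution − fixed costs = R$4,470,308.70 − R$1,447,800 = R$3,022,508.70.
So DOL = total CM / EBIT = R$4,470,308.70 / R$3,022,508.70 = 1.4790.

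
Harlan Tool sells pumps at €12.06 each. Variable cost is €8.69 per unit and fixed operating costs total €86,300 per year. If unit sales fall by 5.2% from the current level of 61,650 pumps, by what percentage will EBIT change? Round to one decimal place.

-8.9%

Contribution at this volume is 61,650 × €3.37 = €207,760.50.
Operating income = contribution − fixed costs = €207,760.50 − €86,300 = €121,460.50.
Degree of operating leverage = €207,760.50 / €121,460.50 = 1.7105.
So EBIT moves 1.7105 × (-5.2%) = -8.9%.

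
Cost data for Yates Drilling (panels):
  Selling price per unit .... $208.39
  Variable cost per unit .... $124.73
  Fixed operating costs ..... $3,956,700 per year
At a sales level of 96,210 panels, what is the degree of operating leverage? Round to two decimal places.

1.97

At 96,210 units, contribution = 96,210 × $83.66 = $8,048,928.60.
Subtracting fixed costs: EBIT = $8,048,928.60 − $3,956,700 = $4,092,228.60.
Degree of operating leverage = $8,048,928.60 / $4,092,228.60 = 1.9669.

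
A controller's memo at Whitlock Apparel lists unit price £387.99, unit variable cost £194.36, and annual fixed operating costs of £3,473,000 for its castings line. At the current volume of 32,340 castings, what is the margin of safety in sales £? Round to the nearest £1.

£5,588,503

Contribution margin per unit = £387.99 − £194.36 = £193.63. Break-even units = £3,473,000 ÷ £193.63 = 17,936.27; break-even revenue = 17,936.27 × £387.99 = £6,959,093.48.
Current sales = 32,340 × £387.99 = £12,547,596.60.
Margin of safety = £12,547,596.60 − £6,959,093.48 = £5,588,503.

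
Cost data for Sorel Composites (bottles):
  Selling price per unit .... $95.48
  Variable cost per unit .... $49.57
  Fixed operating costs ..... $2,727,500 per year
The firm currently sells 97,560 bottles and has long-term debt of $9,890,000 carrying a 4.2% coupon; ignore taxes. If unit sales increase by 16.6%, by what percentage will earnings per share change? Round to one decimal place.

Contribution at this volume is 97,560 × $45.91 = $4,478,979.60.
EBIT = $4,478,979.60 − $2,727,500 = $1,751,479.60.
After interest of $415,380.00, pre-tax earnings = $1,336,099.60.
DCL = total CM / (EBIT − I) = $4,478,979.60 / $1,336,099.60 = 3.3523.
%ΔEPS = DCL × %ΔSales = 3.3523 × +16.6% = +55.6%.

+55.6%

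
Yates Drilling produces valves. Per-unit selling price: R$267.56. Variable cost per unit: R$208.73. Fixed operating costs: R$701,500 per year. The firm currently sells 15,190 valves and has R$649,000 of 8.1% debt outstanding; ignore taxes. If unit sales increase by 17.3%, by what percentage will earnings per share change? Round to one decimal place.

Total contribution margin = 15,190 × R$58.83 = R$893,627.70.
EBIT = R$893,627.70 − R$701,500 = R$192,127.70.
Interest = R$52,569.00, so EBIT − I = R$139,558.70.
Degree of combined leverage = contribution ÷ (EBIT − I) = R$893,627.70 ÷ R$139,558.70 = 6.4032.
%ΔEPS = DCL × %ΔSales = 6.4032 × +17.3% = +110.8%.

+110.8%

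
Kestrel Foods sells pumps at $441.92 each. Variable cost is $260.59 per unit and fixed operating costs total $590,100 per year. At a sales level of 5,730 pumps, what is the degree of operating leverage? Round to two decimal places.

2.31

Contribution at this volume is 5,730 × $181.33 = $1,039,020.90.
EBIT = $1,039,020.90 − $590,100 = $448,920.90.
So DOL = total CM / EBIT = $1,039,020.90 / $448,920.90 = 2.3145.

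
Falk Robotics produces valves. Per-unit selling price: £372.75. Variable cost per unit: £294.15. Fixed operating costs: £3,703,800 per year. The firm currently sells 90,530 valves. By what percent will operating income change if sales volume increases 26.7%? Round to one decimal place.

+55.7%

Contribution at this volume is 90,530 × £78.60 = £7,115,658.00.
EBIT = £7,115,658.00 − £3,703,800 = £3,411,858.00.
Degree of operating leverage = £7,115,658.00 / £3,411,858.00 = 2.0856.
So EBIT moves 2.0856 × (+26.7%) = +55.7%.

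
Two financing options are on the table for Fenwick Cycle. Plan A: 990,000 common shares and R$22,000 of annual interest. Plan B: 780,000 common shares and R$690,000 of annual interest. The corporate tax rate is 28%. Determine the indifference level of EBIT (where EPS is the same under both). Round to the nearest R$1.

At indifference, (EBIT − 22,000)(1 − t)/990,000 = (EBIT − 690,000)(1 − t)/780,000.
The (1 − t) factor cancels: (EBIT − 22,000) × 780,000 = (EBIT − 690,000) × 990,000.
Solving, EBIT = (690,000·990,000 − 22,000·780,000) / (990,000 − 780,000) = 665,940,000,000 / 210,000 = 3,171,142.86.

R$3,171,143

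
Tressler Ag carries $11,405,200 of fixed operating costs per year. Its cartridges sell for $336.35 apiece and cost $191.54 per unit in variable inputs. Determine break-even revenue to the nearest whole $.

Contribution margin per unit = $336.35 − $191.54 = $144.81, a CM ratio of $144.81 ÷ $336.35 = 0.4305.
Break-even revenue = fixed costs × price ÷ CM = $11,405,200 × $336.35 ÷ $144.81 = $26,490,843.

$26,490,843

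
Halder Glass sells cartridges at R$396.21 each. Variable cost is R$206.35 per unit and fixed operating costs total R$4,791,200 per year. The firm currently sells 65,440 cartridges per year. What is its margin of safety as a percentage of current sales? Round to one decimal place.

61.4%

Unit CM = price − variable cost = R$396.21 − R$206.35 = R$189.86. Break-even units = R$4,791,200 ÷ R$189.86 = 25,235.44; break-even revenue = 25,235.44 × R$396.21 = R$9,998,532.35.
Actual sales revenue = 65,440 × R$396.21 = R$25,927,982.40.
Margin of safety = (R$25,927,982.40 − R$9,998,532.35) ÷ R$25,927,982.40 = 61.4%.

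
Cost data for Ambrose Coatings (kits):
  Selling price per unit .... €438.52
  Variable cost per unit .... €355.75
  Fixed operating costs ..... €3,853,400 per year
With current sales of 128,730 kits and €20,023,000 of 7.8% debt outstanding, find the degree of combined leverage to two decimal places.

2.03

Contribution at this volume is 128,730 × €82.77 = €10,654,982.10.
Subtracting fixed costs: EBIT = €10,654,982.10 − €3,853,400 = €6,801,582.10. Interest = €1,561,794.00, so EBIT − I = €5,239,788.10.
Degree of total leverage = total CM / (EBIT − interest) = €10,654,982.10 / €5,239,788.10 = 2.0335.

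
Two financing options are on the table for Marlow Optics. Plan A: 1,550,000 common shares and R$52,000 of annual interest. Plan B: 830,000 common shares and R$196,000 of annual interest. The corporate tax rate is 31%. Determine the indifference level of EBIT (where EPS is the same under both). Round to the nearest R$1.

At indifference, (EBIT − 52,000)(1 − t)/1,550,000 = (EBIT − 196,000)(1 − t)/830,000.
The (1 − t) factor cancels: (EBIT − 52,000) × 830,000 = (EBIT − 196,000) × 1,550,000.
Solving, EBIT = (196,000·1,550,000 − 52,000·830,000) / (1,550,000 − 830,000) = 260,640,000,000 / 720,000 = 362,000.00.

R$362,000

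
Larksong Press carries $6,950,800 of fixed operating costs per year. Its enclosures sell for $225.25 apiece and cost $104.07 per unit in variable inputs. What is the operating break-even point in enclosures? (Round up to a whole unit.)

57,360 enclosures

Unit CM = price − variable cost = $225.25 − $104.07 = $121.18.
Break-even volume = fixed costs ÷ CM per unit = $6,950,800 ÷ $121.18 = 57,359.30, so 57,360 enclosures.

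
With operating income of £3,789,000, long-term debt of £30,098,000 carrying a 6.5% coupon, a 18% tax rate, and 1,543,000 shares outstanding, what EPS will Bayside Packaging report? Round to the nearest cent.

£0.97

Pre-tax income = £3,789,000 − £1,956,370.00 = £1,832,630.00.
After tax at 18%: net income = £1,832,630.00 × 0.82 = £1,502,756.60.
EPS = £1,502,756.60 ÷ 1,543,000 = £0.97.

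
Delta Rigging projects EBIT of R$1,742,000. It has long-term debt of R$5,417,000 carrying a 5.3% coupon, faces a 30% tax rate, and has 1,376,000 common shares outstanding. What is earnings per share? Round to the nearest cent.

Pre-tax income = R$1,742,000 − R$287,101.00 = R$1,454,899.00.
Net income = R$1,454,899.00 × (1 − 0.30) = R$1,018,429.30.
Per share: R$1,018,429.30 / 1,376,000 shares = R$0.74.

R$0.74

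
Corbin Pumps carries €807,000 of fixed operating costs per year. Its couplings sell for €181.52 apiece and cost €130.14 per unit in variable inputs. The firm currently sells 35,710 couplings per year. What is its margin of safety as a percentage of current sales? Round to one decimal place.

56.0%

Each unit contributes €181.52 − €130.14 = €51.38. Break-even units = €807,000 ÷ €51.38 = 15,706.50; break-even revenue = 15,706.50 × €181.52 = €2,851,043.99.
Current sales = 35,710 × €181.52 = €6,482,079.20.
Margin of safety = (€6,482,079.20 − €2,851,043.99) ÷ €6,482,079.20 = 56.0%.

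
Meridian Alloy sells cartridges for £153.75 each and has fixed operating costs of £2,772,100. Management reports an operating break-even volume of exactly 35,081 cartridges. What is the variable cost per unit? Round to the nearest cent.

Contribution per unit must be FC / Q = £2,772,100 / 35,081 = £79.0200.
Variable cost per unit = £153.75 − £79.0200 = £74.73.

£74.73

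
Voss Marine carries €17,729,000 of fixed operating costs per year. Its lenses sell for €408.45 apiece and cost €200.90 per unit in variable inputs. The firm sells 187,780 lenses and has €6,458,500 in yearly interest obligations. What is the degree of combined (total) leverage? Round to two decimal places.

2.64

At 187,780 units, contribution = 187,780 × €207.55 = €38,973,739.00.
Subtracting fixed costs: EBIT = €38,973,739.00 − €17,729,000 = €21,244,739.00. Interest = €6,458,500.00.
DOL = €38,973,739.00 ÷ €21,244,739.00 = 1.8345; DFL = €21,244,739.00 ÷ €14,786,239.00 = 1.4368.
DCL = DOL × DFL = 1.8345 × 1.4368 = 2.6358.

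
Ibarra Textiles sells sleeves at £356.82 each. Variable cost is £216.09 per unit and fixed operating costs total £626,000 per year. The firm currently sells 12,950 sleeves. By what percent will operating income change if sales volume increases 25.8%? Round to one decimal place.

At 12,950 units, contribution = 12,950 × £140.73 = £1,822,453.50.
Subtracting fixed costs: EBIT = £1,822,453.50 − £626,000 = £1,196,453.50.
Degree of operating leverage = £1,822,453.50 / £1,196,453.50 = 1.5232.
So EBIT moves 1.5232 × (+25.8%) = +39.3%.

+39.3%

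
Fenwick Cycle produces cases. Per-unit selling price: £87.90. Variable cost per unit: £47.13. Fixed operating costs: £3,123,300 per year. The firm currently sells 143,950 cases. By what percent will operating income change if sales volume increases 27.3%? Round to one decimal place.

Contribution at this volume is 143,950 × £40.77 = £5,868,841.50.
EBIT = £5,868,841.50 − £3,123,300 = £2,745,541.50.
Degree of operating leverage = £5,868,841.50 / £2,745,541.50 = 2.1376.
%ΔEBIT = DOL × %ΔSales = 2.1376 × +27.3% = +58.4%.

+58.4%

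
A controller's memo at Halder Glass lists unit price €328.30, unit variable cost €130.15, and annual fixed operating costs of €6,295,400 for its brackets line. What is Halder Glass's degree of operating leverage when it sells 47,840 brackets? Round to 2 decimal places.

2.98

Total contribution margin = 47,840 × €198.15 = €9,479,496.00.
EBIT = €9,479,496.00 − €6,295,400 = €3,184,096.00.
DOL = contribution ÷ EBIT = €9,479,496.00 ÷ €3,184,096.00 = 2.9771.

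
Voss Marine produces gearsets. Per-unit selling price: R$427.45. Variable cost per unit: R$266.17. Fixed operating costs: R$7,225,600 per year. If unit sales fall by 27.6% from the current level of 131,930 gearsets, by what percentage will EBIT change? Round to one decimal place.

-41.8%

Contribution at this volume is 131,930 × R$161.28 = R$21,277,670.40.
Operating income = contribution − fixed costs = R$21,277,670.40 − R$7,225,600 = R$14,052,070.40.
Degree of operating leverage = R$21,277,670.40 / R$14,052,070.40 = 1.5142.
Operating income changes by 1.5142 × -27.6% = -41.8%.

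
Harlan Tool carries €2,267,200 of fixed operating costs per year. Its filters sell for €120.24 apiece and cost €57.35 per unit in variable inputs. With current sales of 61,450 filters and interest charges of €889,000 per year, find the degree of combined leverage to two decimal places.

Contribution at this volume is 61,450 × €62.89 = €3,864,590.50.
Subtracting fixed costs: EBIT = €3,864,590.50 − €2,267,200 = €1,597,390.50. Interest = €889,000.00.
DOL = €3,864,590.50 ÷ €1,597,390.50 = 2.4193; DFL = €1,597,390.50 ÷ €708,390.50 = 2.2550.
Combined leverage = 2.4193 × 2.2550 = 5.4555.

5.46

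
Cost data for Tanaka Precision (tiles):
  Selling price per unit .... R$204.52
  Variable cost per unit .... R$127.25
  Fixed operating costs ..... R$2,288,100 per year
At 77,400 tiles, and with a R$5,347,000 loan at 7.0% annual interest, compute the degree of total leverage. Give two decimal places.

At 77,400 units, contribution = 77,400 × R$77.27 = R$5,980,698.00.
Subtracting fixed costs: EBIT = R$5,980,698.00 − R$2,288,100 = R$3,692,598.00. Interest = R$374,290.00, so EBIT − I = R$3,318,308.00.
DCL = contribution ÷ (EBIT − I) = R$5,980,698.00 ÷ R$3,318,308.00 = 1.8023.

1.80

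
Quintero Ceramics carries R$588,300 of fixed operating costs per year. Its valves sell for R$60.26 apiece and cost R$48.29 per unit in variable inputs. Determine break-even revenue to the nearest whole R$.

Contribution margin per unit = R$60.26 − R$48.29 = R$11.97, a CM ratio of R$11.97 ÷ R$60.26 = 0.1986.
Break-even revenue = fixed costs × price ÷ CM = R$588,300 × R$60.26 ÷ R$11.97 = R$2,961,651.

R$2,961,651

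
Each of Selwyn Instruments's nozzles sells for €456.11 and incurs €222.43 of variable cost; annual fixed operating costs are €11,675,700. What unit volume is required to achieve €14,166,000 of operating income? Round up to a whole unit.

Each unit contributes €456.11 − €222.43 = €233.68.
Units = (FC + target) / CM = (€11,675,700 + €14,166,000) / €233.68 = 110,585.84, so 110,586 nozzles.

110,586 nozzles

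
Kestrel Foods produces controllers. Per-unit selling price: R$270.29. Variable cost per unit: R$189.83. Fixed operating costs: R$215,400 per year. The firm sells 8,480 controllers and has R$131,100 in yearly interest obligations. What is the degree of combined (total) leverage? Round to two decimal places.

Total contribution margin = 8,480 × R$80.46 = R$682,300.80.
Operating income = contribution − fixed costs = R$682,300.80 − R$215,400 = R$466,900.80. Interest = R$131,100.00.
DOL = R$682,300.80 ÷ R$466,900.80 = 1.4613; DFL = R$466,900.80 ÷ R$335,800.80 = 1.3904.
DCL = DOL × DFL = 1.4613 × 1.3904 = 2.0318.

2.03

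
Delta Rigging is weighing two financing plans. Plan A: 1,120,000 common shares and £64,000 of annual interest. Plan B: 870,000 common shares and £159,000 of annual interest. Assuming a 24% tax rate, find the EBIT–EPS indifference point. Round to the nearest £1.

£489,600

Set EPS_A = EPS_B: (EBIT − £64,000)(1 − 0.24) ÷ 1,120,000 = (EBIT − £159,000)(1 − 0.24) ÷ 870,000.
Cancelling (1 − t) and cross-multiplying: 870,000·(EBIT − 64,000) = 1,120,000·(EBIT − 159,000).
EBIT × (1,120,000 − 870,000) = 159,000 × 1,120,000 − 64,000 × 870,000 = 122,400,000,000, so EBIT = 122,400,000,000 ÷ 250,000 = 489,600.00.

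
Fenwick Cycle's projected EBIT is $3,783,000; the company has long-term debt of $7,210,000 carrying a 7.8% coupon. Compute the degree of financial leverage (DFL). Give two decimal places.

1.17

Interest = $562,380.00.
Degree of financial leverage = EBIT / (EBIT − interest) = $3,783,000 / $3,220,620.00 = 1.1746.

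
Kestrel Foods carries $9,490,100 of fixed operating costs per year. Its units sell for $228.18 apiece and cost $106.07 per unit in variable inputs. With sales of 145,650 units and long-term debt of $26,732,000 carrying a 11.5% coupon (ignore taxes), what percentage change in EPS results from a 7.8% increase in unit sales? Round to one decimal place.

+26.6%

Total contribution margin = 145,650 × $122.11 = $17,785,321.50.
EBIT = $17,785,321.50 − $9,490,100 = $8,295,221.50.
After interest of $3,074,180.00, pre-tax earnings = $5,221,041.50.
DCL = total CM / (EBIT − I) = $17,785,321.50 / $5,221,041.50 = 3.4065.
EPS therefore changes by 3.4065 × (+7.8%) = +26.6%.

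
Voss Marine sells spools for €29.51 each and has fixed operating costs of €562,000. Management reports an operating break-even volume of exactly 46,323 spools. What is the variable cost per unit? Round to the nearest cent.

At break-even, FC = Q × (P − VC), so P − VC = €562,000 ÷ 46,323 = €12.1322.
Variable cost per unit = €29.51 − €12.1322 = €17.38.

€17.38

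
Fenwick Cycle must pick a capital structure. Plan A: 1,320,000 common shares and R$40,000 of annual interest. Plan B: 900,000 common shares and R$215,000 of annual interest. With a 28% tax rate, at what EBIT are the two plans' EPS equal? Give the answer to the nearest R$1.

At indifference, (EBIT − 40,000)(1 − t)/1,320,000 = (EBIT − 215,000)(1 − t)/900,000.
Cancelling (1 − t) and cross-multiplying: 900,000·(EBIT − 40,000) = 1,320,000·(EBIT − 215,000).
Solving, EBIT = (215,000·1,320,000 − 40,000·900,000) / (1,320,000 − 900,000) = 247,800,000,000 / 420,000 = 590,000.00.

R$590,000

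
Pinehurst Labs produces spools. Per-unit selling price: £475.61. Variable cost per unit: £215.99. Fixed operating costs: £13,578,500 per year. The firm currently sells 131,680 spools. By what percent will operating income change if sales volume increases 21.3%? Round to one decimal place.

Total contribution margin = 131,680 × £259.62 = £34,186,761.60.
Subtracting fixed costs: EBIT = £34,186,761.60 − £13,578,500 = £20,608,261.60.
DOL = contribution ÷ EBIT = £34,186,761.60 ÷ £20,608,261.60 = 1.6589.
Operating income changes by 1.6589 × +21.3% = +35.3%.

+35.3%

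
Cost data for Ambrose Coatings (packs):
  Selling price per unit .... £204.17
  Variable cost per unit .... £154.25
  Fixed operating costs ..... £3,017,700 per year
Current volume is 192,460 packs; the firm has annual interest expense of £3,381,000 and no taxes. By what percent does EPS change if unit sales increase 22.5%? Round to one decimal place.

Contribution at this volume is 192,460 × £49.92 = £9,607,603.20.
EBIT = £9,607,603.20 − £3,017,700 = £6,589,903.20.
Interest = £3,381,000.00, so EBIT − I = £3,208,903.20.
Degree of combined leverage = contribution ÷ (EBIT − I) = £9,607,603.20 ÷ £3,208,903.20 = 2.9940.
EPS therefore changes by 2.9940 × (+22.5%) = +67.4%.

+67.4%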